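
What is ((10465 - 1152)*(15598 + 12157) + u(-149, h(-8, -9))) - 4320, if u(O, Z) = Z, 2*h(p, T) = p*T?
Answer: 258478031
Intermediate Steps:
h(p, T) = T*p/2 (h(p, T) = (p*T)/2 = (T*p)/2 = T*p/2)
((10465 - 1152)*(15598 + 12157) + u(-149, h(-8, -9))) - 4320 = ((10465 - 1152)*(15598 + 12157) + (1/2)*(-9)*(-8)) - 4320 = (9313*27755 + 36) - 4320 = (258482315 + 36) - 4320 = 258482351 - 4320 = 258478031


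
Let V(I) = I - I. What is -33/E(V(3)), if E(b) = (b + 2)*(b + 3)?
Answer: -11/2 ≈ -5.5000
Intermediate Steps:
V(I) = 0
E(b) = (2 + b)*(3 + b)
-33/E(V(3)) = -33/(6 + 0² + 5*0) = -33/(6 + 0 + 0) = -33/6 = -33*⅙ = -11/2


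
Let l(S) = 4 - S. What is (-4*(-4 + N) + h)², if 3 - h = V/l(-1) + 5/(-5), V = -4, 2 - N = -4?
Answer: 256/25 ≈ 10.240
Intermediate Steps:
N = 6 (N = 2 - 1*(-4) = 2 + 4 = 6)
h = 24/5 (h = 3 - (-4/(4 - 1*(-1)) + 5/(-5)) = 3 - (-4/(4 + 1) + 5*(-⅕)) = 3 - (-4/5 - 1) = 3 - (-4*⅕ - 1) = 3 - (-⅘ - 1) = 3 - 1*(-9/5) = 3 + 9/5 = 24/5 ≈ 4.8000)
(-4*(-4 + N) + h)² = (-4*(-4 + 6) + 24/5)² = (-4*2 + 24/5)² = (-8 + 24/5)² = (-16/5)² = 256/25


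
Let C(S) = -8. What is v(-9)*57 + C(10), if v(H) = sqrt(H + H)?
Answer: -8 + 171*I*sqrt(2) ≈ -8.0 + 241.83*I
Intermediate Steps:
v(H) = sqrt(2)*sqrt(H) (v(H) = sqrt(2*H) = sqrt(2)*sqrt(H))
v(-9)*57 + C(10) = (sqrt(2)*sqrt(-9))*57 - 8 = (sqrt(2)*(3*I))*57 - 8 = (3*I*sqrt(2))*57 - 8 = 171*I*sqrt(2) - 8 = -8 + 171*I*sqrt(2)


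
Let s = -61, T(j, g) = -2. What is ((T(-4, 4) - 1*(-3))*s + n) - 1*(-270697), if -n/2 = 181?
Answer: 270274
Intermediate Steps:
n = -362 (n = -2*181 = -362)
((T(-4, 4) - 1*(-3))*s + n) - 1*(-270697) = ((-2 - 1*(-3))*(-61) - 362) - 1*(-270697) = ((-2 + 3)*(-61) - 362) + 270697 = (1*(-61) - 362) + 270697 = (-61 - 362) + 270697 = -423 + 270697 = 270274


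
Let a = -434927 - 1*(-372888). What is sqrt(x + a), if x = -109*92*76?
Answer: I*sqrt(824167) ≈ 907.84*I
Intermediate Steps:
x = -762128 (x = -10028*76 = -762128)
a = -62039 (a = -434927 + 372888 = -62039)
sqrt(x + a) = sqrt(-762128 - 62039) = sqrt(-824167) = I*sqrt(824167)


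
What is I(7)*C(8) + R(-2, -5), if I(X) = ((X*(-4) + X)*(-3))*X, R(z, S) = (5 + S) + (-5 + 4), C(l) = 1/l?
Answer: 433/8 ≈ 54.125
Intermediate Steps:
R(z, S) = 4 + S (R(z, S) = (5 + S) - 1 = 4 + S)
I(X) = 9*X**2 (I(X) = ((-4*X + X)*(-3))*X = (-3*X*(-3))*X = (9*X)*X = 9*X**2)
I(7)*C(8) + R(-2, -5) = (9*7**2)/8 + (4 - 5) = (9*49)*(1/8) - 1 = 441*(1/8) - 1 = 441/8 - 1 = 433/8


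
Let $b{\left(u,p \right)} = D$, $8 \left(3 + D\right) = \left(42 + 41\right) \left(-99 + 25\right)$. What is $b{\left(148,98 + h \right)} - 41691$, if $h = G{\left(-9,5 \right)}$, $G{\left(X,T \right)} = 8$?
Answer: $- \frac{169847}{4} \approx -42462.0$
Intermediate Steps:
$h = 8$
$D = - \frac{3083}{4}$ ($D = -3 + \frac{\left(42 + 41\right) \left(-99 + 25\right)}{8} = -3 + \frac{83 \left(-74\right)}{8} = -3 + \frac{1}{8} \left(-6142\right) = -3 - \frac{3071}{4} = - \frac{3083}{4} \approx -770.75$)
$b{\left(u,p \right)} = - \frac{3083}{4}$
$b{\left(148,98 + h \right)} - 41691 = - \frac{3083}{4} - 41691 = - \frac{169847}{4}$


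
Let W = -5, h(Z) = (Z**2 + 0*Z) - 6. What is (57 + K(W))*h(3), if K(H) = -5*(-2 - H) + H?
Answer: 111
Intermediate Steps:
h(Z) = -6 + Z**2 (h(Z) = (Z**2 + 0) - 6 = Z**2 - 6 = -6 + Z**2)
K(H) = 10 + 6*H (K(H) = (10 + 5*H) + H = 10 + 6*H)
(57 + K(W))*h(3) = (57 + (10 + 6*(-5)))*(-6 + 3**2) = (57 + (10 - 30))*(-6 + 9) = (57 - 20)*3 = 37*3 = 111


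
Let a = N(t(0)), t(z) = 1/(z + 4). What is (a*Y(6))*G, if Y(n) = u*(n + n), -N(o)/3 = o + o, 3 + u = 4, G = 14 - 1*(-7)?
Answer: -378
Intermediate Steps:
G = 21 (G = 14 + 7 = 21)
u = 1 (u = -3 + 4 = 1)
t(z) = 1/(4 + z)
N(o) = -6*o (N(o) = -3*(o + o) = -6*o)
a = -3/2 (a = -6/(4 + 0) = -6/4 = -6*¼ = -3/2 ≈ -1.5000)
Y(n) = 2*n (Y(n) = 1*(n + n) = 1*(2*n) = 2*n)
(a*Y(6))*G = -3*6*21 = -3/2*12*21 = -18*21 = -378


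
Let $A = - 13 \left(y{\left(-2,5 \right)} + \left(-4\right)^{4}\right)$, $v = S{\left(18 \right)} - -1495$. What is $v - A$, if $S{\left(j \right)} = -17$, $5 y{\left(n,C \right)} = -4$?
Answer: $\frac{23978}{5} \approx 4795.6$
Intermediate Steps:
$y{\left(n,C \right)} = - \frac{4}{5}$ ($y{\left(n,C \right)} = \frac{1}{5} \left(-4\right) = - \frac{4}{5}$)
$v = 1478$ ($v = -17 - -1495 = -17 + 1495 = 1478$)
$A = - \frac{16588}{5}$ ($A = - 13 \left(- \frac{4}{5} + \left(-4\right)^{4}\right) = - 13 \left(- \frac{4}{5} + 256\right) = \left(-13\right) \frac{1276}{5} = - \frac{16588}{5} \approx -3317.6$)
$v - A = 1478 - - \frac{16588}{5} = 1478 + \frac{16588}{5} = \frac{23978}{5}$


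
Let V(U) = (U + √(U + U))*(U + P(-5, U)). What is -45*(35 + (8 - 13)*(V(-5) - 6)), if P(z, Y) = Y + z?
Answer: 13950 - 3375*I*√10 ≈ 13950.0 - 10673.0*I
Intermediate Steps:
V(U) = (-5 + 2*U)*(U + √2*√U) (V(U) = (U + √(U + U))*(U + (U - 5)) = (U + √(2*U))*(U + (-5 + U)) = (U + √2*√U)*(-5 + 2*U) = (-5 + 2*U)*(U + √2*√U))
-45*(35 + (8 - 13)*(V(-5) - 6)) = -45*(35 + (8 - 13)*(((-5)² - 5*(-5 - 5) + √2*(-5)^(3/2) + √2*√(-5)*(-5 - 5)) - 6)) = -45*(35 - 5*((25 - 5*(-10) + √2*(-5*I*√5) + √2*(I*√5)*(-10)) - 6)) = -45*(35 - 5*((25 + 50 - 5*I*√10 - 10*I*√10) - 6)) = -45*(35 - 5*((75 - 15*I*√10) - 6)) = -45*(35 - 5*(69 - 15*I*√10)) = -45*(35 + (-345 + 75*I*√10)) = -45*(-310 + 75*I*√10) = 13950 - 3375*I*√10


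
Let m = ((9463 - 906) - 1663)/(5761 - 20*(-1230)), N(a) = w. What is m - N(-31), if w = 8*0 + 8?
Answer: -235994/30361 ≈ -7.7729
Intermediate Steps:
w = 8 (w = 0 + 8 = 8)
N(a) = 8
m = 6894/30361 (m = (8557 - 1663)/(5761 + 24600) = 6894/30361 ≈ 0.22707)
m - N(-31) = 6894/30361 - 1*8 = 6894/30361 - 8 = -235994/30361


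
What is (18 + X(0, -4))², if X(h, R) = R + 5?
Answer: 361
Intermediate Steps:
X(h, R) = 5 + R
(18 + X(0, -4))² = (18 + (5 - 4))² = (18 + 1)² = 19² = 361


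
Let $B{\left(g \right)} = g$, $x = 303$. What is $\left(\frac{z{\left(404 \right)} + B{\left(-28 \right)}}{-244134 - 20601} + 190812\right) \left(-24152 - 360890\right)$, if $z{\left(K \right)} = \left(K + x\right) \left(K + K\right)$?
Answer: $- \frac{19450028372750864}{264735} \approx -7.347 \cdot 10^{10}$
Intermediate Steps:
$z{\left(K \right)} = 2 K \left(303 + K\right)$ ($z{\left(K \right)} = \left(K + 303\right) \left(K + K\right) = \left(303 + K\right) 2 K = 2 K \left(303 + K\right)$)
$\left(\frac{z{\left(404 \right)} + B{\left(-28 \right)}}{-244134 - 20601} + 190812\right) \left(-24152 - 360890\right) = \left(\frac{2 \cdot 404 \left(303 + 404\right) - 28}{-244134 - 20601} + 190812\right) \left(-24152 - 360890\right) = \left(\frac{2 \cdot 404 \cdot 707 - 28}{-264735} + 190812\right) \left(-385042\right) = \left(\left(571256 - 28\right) \left(- \frac{1}{264735}\right) + 190812\right) \left(-385042\right) = \left(571228 \left(- \frac{1}{264735}\right) + 190812\right) \left(-385042\right) = \left(- \frac{571228}{264735} + 190812\right) \left(-385042\right) = \frac{50514043592}{264735} \left(-385042\right) = - \frac{19450028372750864}{264735}$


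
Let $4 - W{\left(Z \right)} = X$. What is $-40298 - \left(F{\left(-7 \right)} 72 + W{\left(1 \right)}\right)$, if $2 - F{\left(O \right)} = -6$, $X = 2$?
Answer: $-40876$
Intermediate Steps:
$F{\left(O \right)} = 8$ ($F{\left(O \right)} = 2 - -6 = 2 + 6 = 8$)
$W{\left(Z \right)} = 2$ ($W{\left(Z \right)} = 4 - 2 = 2$)
$-40298 - \left(F{\left(-7 \right)} 72 + W{\left(1 \right)}\right) = -40298 - \left(8 \cdot 72 + 2\right) = -40298 - \left(576 + 2\right) = -40298 - 578 = -40876$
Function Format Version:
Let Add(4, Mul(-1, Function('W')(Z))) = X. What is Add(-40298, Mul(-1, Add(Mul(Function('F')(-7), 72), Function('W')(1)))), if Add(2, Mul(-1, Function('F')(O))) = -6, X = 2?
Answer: -40876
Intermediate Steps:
Function('F')(O) = 8 (Function('F')(O) = Add(2, Mul(-1, -6)) = Add(2, 6) = 8)
Function('W')(Z) = 2 (Function('W')(Z) = Add(4, Mul(-1, 2)) = Add(4, -2) = 2)
Add(-40298, Mul(-1, Add(Mul(Function('F')(-7), 72), Function('W')(1)))) = Add(-40298, Mul(-1, Add(Mul(8, 72), 2))) = Add(-40298, Mul(-1, Add(576, 2))) = Add(-40298, Mul(-1, 578)) = Add(-40298, -578) = -40876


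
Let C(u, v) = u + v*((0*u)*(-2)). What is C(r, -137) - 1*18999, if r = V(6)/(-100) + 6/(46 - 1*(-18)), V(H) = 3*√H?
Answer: -607965/32 - 3*√6/100 ≈ -18999.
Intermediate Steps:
r = 3/32 - 3*√6/100 (r = (3*√6)/(-100) + 6/(46 - 1*(-18)) = (3*√6)*(-1/100) + 6/(46 + 18) = -3*√6/100 + 6/64 = -3*√6/100 + 6*(1/64) = -3*√6/100 + 3/32 = 3/32 - 3*√6/100 ≈ 0.020265)
C(u, v) = u (C(u, v) = u + v*(0*(-2)) = u + v*0 = u + 0 = u)
C(r, -137) - 1*18999 = (3/32 - 3*√6/100) - 1*18999 = (3/32 - 3*√6/100) - 18999 = -607965/32 - 3*√6/100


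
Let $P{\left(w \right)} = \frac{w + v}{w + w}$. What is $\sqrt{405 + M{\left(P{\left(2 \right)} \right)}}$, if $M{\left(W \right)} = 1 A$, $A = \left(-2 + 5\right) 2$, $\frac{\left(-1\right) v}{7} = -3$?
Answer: $\sqrt{411} \approx 20.273$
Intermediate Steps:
$v = 21$ ($v = \left(-7\right) \left(-3\right) = 21$)
$A = 6$ ($A = 3 \cdot 2 = 6$)
$P{\left(w \right)} = \frac{21 + w}{2 w}$ ($P{\left(w \right)} = \frac{w + 21}{w + w} = \frac{21 + w}{2 w}$)
$M{\left(W \right)} = 6$ ($M{\left(W \right)} = 1 \cdot 6 = 6$)
$\sqrt{405 + M{\left(P{\left(2 \right)} \right)}} = \sqrt{405 + 6} = \sqrt{411}$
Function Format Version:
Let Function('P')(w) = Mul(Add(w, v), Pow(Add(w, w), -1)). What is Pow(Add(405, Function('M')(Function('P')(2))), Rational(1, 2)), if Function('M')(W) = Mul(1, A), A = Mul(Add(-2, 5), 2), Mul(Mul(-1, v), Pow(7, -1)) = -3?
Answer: Pow(411, Rational(1, 2)) ≈ 20.273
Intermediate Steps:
v = 21 (v = Mul(-7, -3) = 21)
A = 6 (A = Mul(3, 2) = 6)
Function('P')(w) = Mul(Rational(1, 2), Pow(w, -1), Add(21, w)) (Function('P')(w) = Mul(Add(w, 21), Pow(Add(w, w), -1)) = Mul(Add(21, w), Pow(Mul(2, w), -1)) = Mul(Add(21, w), Mul(Rational(1, 2), Pow(w, -1))) = Mul(Rational(1, 2), Pow(w, -1), Add(21, w)))
Function('M')(W) = 6 (Function('M')(W) = Mul(1, 6) = 6)
Pow(Add(405, Function('M')(Function('P')(2))), Rational(1, 2)) = Pow(Add(405, 6), Rational(1, 2)) = Pow(411, Rational(1, 2))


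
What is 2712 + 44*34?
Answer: 4208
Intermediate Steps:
2712 + 44*34 = 2712 + 1496 = 4208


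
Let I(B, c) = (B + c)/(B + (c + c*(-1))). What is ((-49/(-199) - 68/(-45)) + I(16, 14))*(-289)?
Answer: -75203869/71640 ≈ -1049.7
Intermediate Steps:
I(B, c) = (B + c)/B (I(B, c) = (B + c)/(B + (c - c)) = (B + c)/(B + 0) = (B + c)/B)
((-49/(-199) - 68/(-45)) + I(16, 14))*(-289) = ((-49/(-199) - 68/(-45)) + (16 + 14)/16)*(-289) = ((-49*(-1/199) - 68*(-1/45)) + (1/16)*30)*(-289) = ((49/199 + 68/45) + 15/8)*(-289) = (15737/8955 + 15/8)*(-289) = (260221/71640)*(-289) = -75203869/71640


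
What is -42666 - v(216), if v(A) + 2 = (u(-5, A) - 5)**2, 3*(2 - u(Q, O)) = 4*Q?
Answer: -384097/9 ≈ -42677.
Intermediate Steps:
u(Q, O) = 2 - 4*Q/3
v(A) = 103/9 (v(A) = -2 + ((2 - 4/3*(-5)) - 5)**2 = -2 + ((2 + 20/3) - 5)**2 = -2 + (26/3 - 5)**2 = -2 + (11/3)**2 = -2 + 121/9 = 103/9)
-42666 - v(216) = -42666 - 1*103/9 = -42666 - 103/9 = -384097/9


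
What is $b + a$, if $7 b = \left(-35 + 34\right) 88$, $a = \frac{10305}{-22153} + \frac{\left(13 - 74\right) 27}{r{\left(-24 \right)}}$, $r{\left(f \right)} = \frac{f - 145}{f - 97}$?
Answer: $- \frac{31245284608}{26206999} \approx -1192.3$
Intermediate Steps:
$r{\left(f \right)} = \frac{-145 + f}{-97 + f}$
$a = - \frac{4416546456}{3743857}$ ($a = \frac{10305}{-22153} + \frac{\left(13 - 74\right) 27}{\frac{1}{-97 - 24} \left(-145 - 24\right)} = 10305 \left(- \frac{1}{22153}\right) + \frac{\left(-61\right) 27}{\frac{1}{-121} \left(-169\right)} = - \frac{10305}{22153} - \frac{1647}{\left(- \frac{1}{121}\right) \left(-169\right)} = - \frac{10305}{22153} - \frac{1647}{\frac{169}{121}} = - \frac{10305}{22153} - \frac{199287}{169} = - \frac{4416546456}{3743857} \approx -1179.7$)
$b = - \frac{88}{7}$ ($b = \frac{\left(-35 + 34\right) 88}{7} = \frac{\left(-1\right) 88}{7} = \frac{1}{7} \left(-88\right) = - \frac{88}{7} \approx -12.571$)
$b + a = - \frac{88}{7} - \frac{4416546456}{3743857} = - \frac{31245284608}{26206999}$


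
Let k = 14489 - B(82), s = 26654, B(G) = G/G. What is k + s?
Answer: 41142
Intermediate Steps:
B(G) = 1
k = 14488 (k = 14489 - 1*1 = 14489 - 1 = 14488)
k + s = 14488 + 26654 = 41142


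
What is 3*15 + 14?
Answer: 59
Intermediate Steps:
3*15 + 14 = 45 + 14 = 59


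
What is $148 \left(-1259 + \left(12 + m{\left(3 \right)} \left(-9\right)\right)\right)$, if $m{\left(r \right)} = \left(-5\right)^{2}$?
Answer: $-217856$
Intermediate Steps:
$m{\left(r \right)} = 25$
$148 \left(-1259 + \left(12 + m{\left(3 \right)} \left(-9\right)\right)\right) = 148 \left(-1259 + \left(12 + 25 \left(-9\right)\right)\right) = 148 \left(-1259 + \left(12 - 225\right)\right) = 148 \left(-1259 - 213\right) = 148 \left(-1472\right) = -217856$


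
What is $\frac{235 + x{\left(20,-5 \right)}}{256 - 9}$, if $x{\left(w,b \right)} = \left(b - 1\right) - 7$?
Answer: $\frac{222}{247} \approx 0.89879$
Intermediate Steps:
$x{\left(w,b \right)} = -8 + b$ ($x{\left(w,b \right)} = \left(-1 + b\right) - 7 = -8 + b$)
$\frac{235 + x{\left(20,-5 \right)}}{256 - 9} = \frac{235 - 13}{256 - 9} = \frac{235 - 13}{247} = 222 \cdot \frac{1}{247} = \frac{222}{247}$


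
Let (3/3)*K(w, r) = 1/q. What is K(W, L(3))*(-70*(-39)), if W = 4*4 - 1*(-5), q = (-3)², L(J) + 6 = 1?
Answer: 910/3 ≈ 303.33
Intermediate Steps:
L(J) = -5 (L(J) = -6 + 1 = -5)
q = 9
W = 21 (W = 16 + 5 = 21)
K(w, r) = ⅑ (K(w, r) = 1/9 = ⅑)
K(W, L(3))*(-70*(-39)) = (-70*(-39))/9 = (⅑)*2730 = 910/3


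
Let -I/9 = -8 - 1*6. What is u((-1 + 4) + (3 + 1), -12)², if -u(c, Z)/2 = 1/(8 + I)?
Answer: 1/4489 ≈ 0.00022277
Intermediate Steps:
I = 126 (I = -9*(-8 - 1*6) = -9*(-8 - 6) = -9*(-14) = 126)
u(c, Z) = -1/67 (u(c, Z) = -2/(8 + 126) = -2/134 = -2*1/134 = -1/67)
u((-1 + 4) + (3 + 1), -12)² = (-1/67)² = 1/4489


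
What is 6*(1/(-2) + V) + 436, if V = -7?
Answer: 391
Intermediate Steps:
6*(1/(-2) + V) + 436 = 6*(1/(-2) - 7) + 436 = 6*(-½ - 7) + 436 = 6*(-15/2) + 436 = -45 + 436 = 391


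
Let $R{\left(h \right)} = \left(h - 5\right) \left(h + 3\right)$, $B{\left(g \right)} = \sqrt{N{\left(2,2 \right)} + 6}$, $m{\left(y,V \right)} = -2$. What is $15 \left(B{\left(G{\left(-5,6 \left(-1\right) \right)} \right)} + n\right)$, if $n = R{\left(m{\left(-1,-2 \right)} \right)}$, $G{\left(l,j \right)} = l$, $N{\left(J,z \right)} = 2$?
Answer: $-105 + 30 \sqrt{2} \approx -62.574$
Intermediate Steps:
$B{\left(g \right)} = 2 \sqrt{2}$ ($B{\left(g \right)} = \sqrt{2 + 6} = \sqrt{8} = 2 \sqrt{2}$)
$R{\left(h \right)} = \left(-5 + h\right) \left(3 + h\right)$
$n = -7$ ($n = -15 + \left(-2\right)^{2} - -4 = -15 + 4 + 4 = -7$)
$15 \left(B{\left(G{\left(-5,6 \left(-1\right) \right)} \right)} + n\right) = 15 \left(2 \sqrt{2} - 7\right) = 15 \left(-7 + 2 \sqrt{2}\right) = -105 + 30 \sqrt{2}$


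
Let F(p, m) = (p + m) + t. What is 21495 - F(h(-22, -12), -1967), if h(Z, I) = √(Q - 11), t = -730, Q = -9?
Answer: 24192 - 2*I*√5 ≈ 24192.0 - 4.4721*I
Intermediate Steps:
h(Z, I) = 2*I*√5 (h(Z, I) = √(-9 - 11) = √(-20) = 2*I*√5)
F(p, m) = -730 + m + p (F(p, m) = (p + m) - 730 = (m + p) - 730 = -730 + m + p)
21495 - F(h(-22, -12), -1967) = 21495 - (-730 - 1967 + 2*I*√5) = 21495 - (-2697 + 2*I*√5) = 21495 + (2697 - 2*I*√5) = 24192 - 2*I*√5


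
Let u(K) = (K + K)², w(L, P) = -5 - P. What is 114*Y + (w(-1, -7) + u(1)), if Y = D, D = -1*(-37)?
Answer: 4224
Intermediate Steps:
D = 37
Y = 37
u(K) = 4*K² (u(K) = (2*K)² = 4*K²)
114*Y + (w(-1, -7) + u(1)) = 114*37 + ((-5 - 1*(-7)) + 4*1²) = 4218 + ((-5 + 7) + 4*1) = 4218 + (2 + 4) = 4218 + 6 = 4224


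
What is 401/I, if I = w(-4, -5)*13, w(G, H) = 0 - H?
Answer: 401/65 ≈ 6.1692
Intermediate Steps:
w(G, H) = -H
I = 65 (I = -1*(-5)*13 = 5*13 = 65)
401/I = 401/65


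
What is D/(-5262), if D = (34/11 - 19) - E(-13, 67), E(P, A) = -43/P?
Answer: 458/125411 ≈ 0.0036520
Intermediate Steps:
D = -2748/143 (D = (34/11 - 19) - (-43)/(-13) = ((1/11)*34 - 19) - (-43)*(-1)/13 = (34/11 - 19) - 1*43/13 = -175/11 - 43/13 = -2748/143 ≈ -19.217)
D/(-5262) = -2748/143/(-5262) = -2748/143*(-1/5262) = 458/125411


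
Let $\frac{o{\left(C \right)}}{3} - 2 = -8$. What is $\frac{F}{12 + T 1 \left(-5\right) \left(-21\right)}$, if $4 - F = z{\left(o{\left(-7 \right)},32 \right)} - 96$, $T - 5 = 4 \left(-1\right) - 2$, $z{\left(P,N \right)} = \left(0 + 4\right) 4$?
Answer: $- \frac{28}{31} \approx -0.90323$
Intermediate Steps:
$o{\left(C \right)} = -18$ ($o{\left(C \right)} = 6 + 3 \left(-8\right) = 6 - 24 = -18$)
$z{\left(P,N \right)} = 16$ ($z{\left(P,N \right)} = 4 \cdot 4 = 16$)
$T = -1$ ($T = 5 + \left(4 \left(-1\right) - 2\right) = 5 - 6 = -1$)
$F = 84$ ($F = 4 - \left(16 - 96\right) = 4 - -80 = 4 + 80 = 84$)
$\frac{F}{12 + T 1 \left(-5\right) \left(-21\right)} = \frac{84}{12 + \left(-1\right) 1 \left(-5\right) \left(-21\right)} = \frac{84}{12 + \left(-1\right) \left(-5\right) \left(-21\right)} = \frac{84}{12 + 5 \left(-21\right)} = \frac{84}{12 - 105} = \frac{84}{-93} = 84 \left(- \frac{1}{93}\right) = - \frac{28}{31}$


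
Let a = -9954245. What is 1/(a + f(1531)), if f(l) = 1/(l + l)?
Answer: -3062/30479898189 ≈ -1.0046e-7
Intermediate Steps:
f(l) = 1/(2*l)
1/(a + f(1531)) = 1/(-9954245 + (½)/1531) = 1/(-9954245 + (½)*(1/1531)) = 1/(-9954245 + 1/3062) = 1/(-30479898189/3062) = -3062/30479898189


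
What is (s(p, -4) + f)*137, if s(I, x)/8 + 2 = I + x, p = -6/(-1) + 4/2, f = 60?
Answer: 10412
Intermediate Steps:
p = 8 (p = -6*(-1) + 4*(½) = 6 + 2 = 8)
s(I, x) = -16 + 8*I + 8*x (s(I, x) = -16 + 8*(I + x) = -16 + (8*I + 8*x) = -16 + 8*I + 8*x)
(s(p, -4) + f)*137 = ((-16 + 8*8 + 8*(-4)) + 60)*137 = ((-16 + 64 - 32) + 60)*137 = (16 + 60)*137 = 76*137 = 10412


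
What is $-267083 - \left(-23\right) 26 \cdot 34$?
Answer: $-246751$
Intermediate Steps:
$-267083 - \left(-23\right) 26 \cdot 34 = -267083 - \left(-598\right) 34 = -267083 - -20332 = -267083 + 20332 = -246751$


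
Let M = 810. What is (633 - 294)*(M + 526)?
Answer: 452904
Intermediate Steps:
(633 - 294)*(M + 526) = (633 - 294)*(810 + 526) = 339*1336 = 452904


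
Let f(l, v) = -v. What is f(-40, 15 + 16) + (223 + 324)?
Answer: 516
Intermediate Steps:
f(-40, 15 + 16) + (223 + 324) = -(15 + 16) + (223 + 324) = -1*31 + 547 = -31 + 547 = 516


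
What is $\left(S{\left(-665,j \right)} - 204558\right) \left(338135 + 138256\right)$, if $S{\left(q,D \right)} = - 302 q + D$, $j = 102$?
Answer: $-1727393766$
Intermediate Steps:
$S{\left(q,D \right)} = D - 302 q$
$\left(S{\left(-665,j \right)} - 204558\right) \left(338135 + 138256\right) = \left(\left(102 - -200830\right) - 204558\right) \left(338135 + 138256\right) = \left(\left(102 + 200830\right) - 204558\right) 476391 = \left(200932 - 204558\right) 476391 = \left(-3626\right) 476391 = -1727393766$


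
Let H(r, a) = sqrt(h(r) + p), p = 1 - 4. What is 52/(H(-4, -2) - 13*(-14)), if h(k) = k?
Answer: 1352/4733 - 52*I*sqrt(7)/33131 ≈ 0.28565 - 0.0041526*I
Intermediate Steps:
p = -3
H(r, a) = sqrt(-3 + r) (H(r, a) = sqrt(r - 3) = sqrt(-3 + r))
52/(H(-4, -2) - 13*(-14)) = 52/(sqrt(-3 - 4) - 13*(-14)) = 52/(sqrt(-7) + 182) = 52/(I*sqrt(7) + 182) = 52/(182 + I*sqrt(7))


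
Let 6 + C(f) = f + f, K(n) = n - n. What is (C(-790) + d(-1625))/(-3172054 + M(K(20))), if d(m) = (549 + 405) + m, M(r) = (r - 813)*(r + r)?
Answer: 2257/3172054 ≈ 0.00071153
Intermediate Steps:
K(n) = 0
M(r) = 2*r*(-813 + r) (M(r) = (-813 + r)*(2*r) = 2*r*(-813 + r))
d(m) = 954 + m
C(f) = -6 + 2*f (C(f) = -6 + (f + f) = -6 + 2*f)
(C(-790) + d(-1625))/(-3172054 + M(K(20))) = ((-6 + 2*(-790)) + (954 - 1625))/(-3172054 + 2*0*(-813 + 0)) = ((-6 - 1580) - 671)/(-3172054 + 2*0*(-813)) = (-1586 - 671)/(-3172054 + 0) = -2257/(-3172054) = -2257*(-1/3172054) = 2257/3172054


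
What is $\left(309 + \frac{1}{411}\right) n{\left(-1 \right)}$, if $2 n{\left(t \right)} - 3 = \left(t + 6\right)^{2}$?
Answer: $\frac{1778000}{411} \approx 4326.0$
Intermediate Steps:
$n{\left(t \right)} = \frac{3}{2} + \frac{\left(6 + t\right)^{2}}{2}$ ($n{\left(t \right)} = \frac{3}{2} + \frac{\left(t + 6\right)^{2}}{2} = \frac{3}{2} + \frac{\left(6 + t\right)^{2}}{2}$)
$\left(309 + \frac{1}{411}\right) n{\left(-1 \right)} = \left(309 + \frac{1}{411}\right) \left(\frac{3}{2} + \frac{\left(6 - 1\right)^{2}}{2}\right) = \left(309 + \frac{1}{411}\right) \left(\frac{3}{2} + \frac{5^{2}}{2}\right) = \frac{127000 \left(\frac{3}{2} + \frac{1}{2} \cdot 25\right)}{411} = \frac{127000 \left(\frac{3}{2} + \frac{25}{2}\right)}{411} = \frac{127000}{411} \cdot 14 = \frac{1778000}{411}$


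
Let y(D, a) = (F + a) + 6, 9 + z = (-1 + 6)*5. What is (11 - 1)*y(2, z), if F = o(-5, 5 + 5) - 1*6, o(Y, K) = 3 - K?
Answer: 90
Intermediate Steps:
z = 16 (z = -9 + (-1 + 6)*5 = -9 + 5*5 = -9 + 25 = 16)
F = -13 (F = (3 - (5 + 5)) - 1*6 = (3 - 1*10) - 6 = (3 - 10) - 6 = -7 - 6 = -13)
y(D, a) = -7 + a (y(D, a) = (-13 + a) + 6 = -7 + a)
(11 - 1)*y(2, z) = (11 - 1)*(-7 + 16) = 10*9 = 90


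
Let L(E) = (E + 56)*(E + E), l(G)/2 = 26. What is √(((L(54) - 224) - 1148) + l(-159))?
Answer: 8*√165 ≈ 102.76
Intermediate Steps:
l(G) = 52 (l(G) = 2*26 = 52)
L(E) = 2*E*(56 + E) (L(E) = (56 + E)*(2*E) = 2*E*(56 + E))
√(((L(54) - 224) - 1148) + l(-159)) = √(((2*54*(56 + 54) - 224) - 1148) + 52) = √(((2*54*110 - 224) - 1148) + 52) = √(((11880 - 224) - 1148) + 52) = √((11656 - 1148) + 52) = √(10508 + 52) = √10560 = 8*√165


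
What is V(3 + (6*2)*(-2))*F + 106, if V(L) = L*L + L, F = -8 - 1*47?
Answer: -22994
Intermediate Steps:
F = -55 (F = -8 - 47 = -55)
V(L) = L + L² (V(L) = L² + L = L + L²)
V(3 + (6*2)*(-2))*F + 106 = ((3 + (6*2)*(-2))*(1 + (3 + (6*2)*(-2))))*(-55) + 106 = ((3 + 12*(-2))*(1 + (3 + 12*(-2))))*(-55) + 106 = ((3 - 24)*(1 + (3 - 24)))*(-55) + 106 = -21*(1 - 21)*(-55) + 106 = -21*(-20)*(-55) + 106 = 420*(-55) + 106 = -23100 + 106 = -22994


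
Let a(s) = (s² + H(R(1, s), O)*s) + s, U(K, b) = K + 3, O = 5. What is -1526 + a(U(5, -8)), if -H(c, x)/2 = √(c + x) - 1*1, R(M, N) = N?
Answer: -1438 - 16*√13 ≈ -1495.7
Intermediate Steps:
U(K, b) = 3 + K
H(c, x) = 2 - 2*√(c + x) (H(c, x) = -2*(√(c + x) - 1*1) = -2*(√(c + x) - 1) = -2*(-1 + √(c + x)) = 2 - 2*√(c + x))
a(s) = s + s² + s*(2 - 2*√(5 + s)) (a(s) = (s² + (2 - 2*√(s + 5))*s) + s = (s² + (2 - 2*√(5 + s))*s) + s = (s² + s*(2 - 2*√(5 + s))) + s = s + s² + s*(2 - 2*√(5 + s)))
-1526 + a(U(5, -8)) = -1526 + (3 + 5)*(3 + (3 + 5) - 2*√(5 + (3 + 5))) = -1526 + 8*(3 + 8 - 2*√(5 + 8)) = -1526 + 8*(3 + 8 - 2*√13) = -1526 + 8*(11 - 2*√13) = -1526 + (88 - 16*√13) = -1438 - 16*√13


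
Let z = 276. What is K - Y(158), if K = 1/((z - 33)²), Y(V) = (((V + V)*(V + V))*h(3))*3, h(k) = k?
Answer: -53067572495/59049 ≈ -8.9870e+5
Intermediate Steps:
Y(V) = 36*V² (Y(V) = (((V + V)*(V + V))*3)*3 = (((2*V)*(2*V))*3)*3 = ((4*V²)*3)*3 = (12*V²)*3 = 36*V²)
K = 1/59049 (K = 1/((276 - 33)²) = 1/(243²) = 1/59049 ≈ 1.6935e-5)
K - Y(158) = 1/59049 - 36*158² = 1/59049 - 36*24964 = 1/59049 - 1*898704 = 1/59049 - 898704 = -53067572495/59049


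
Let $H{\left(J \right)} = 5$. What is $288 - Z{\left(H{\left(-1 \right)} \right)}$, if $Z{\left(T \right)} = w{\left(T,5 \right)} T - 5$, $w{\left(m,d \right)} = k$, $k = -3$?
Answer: $308$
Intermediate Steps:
$w{\left(m,d \right)} = -3$
$Z{\left(T \right)} = -5 - 3 T$ ($Z{\left(T \right)} = - 3 T - 5 = -5 - 3 T$)
$288 - Z{\left(H{\left(-1 \right)} \right)} = 288 - \left(-5 - 15\right) = 288 - -20 = 288 + 20 = 308$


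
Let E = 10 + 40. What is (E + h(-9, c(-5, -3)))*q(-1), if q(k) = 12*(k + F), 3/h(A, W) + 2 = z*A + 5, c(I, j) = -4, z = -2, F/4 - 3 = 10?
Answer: 214812/7 ≈ 30687.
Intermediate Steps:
F = 52 (F = 12 + 4*10 = 12 + 40 = 52)
h(A, W) = 3/(3 - 2*A) (h(A, W) = 3/(-2 + (-2*A + 5)) = 3/(-2 + (5 - 2*A)) = 3/(3 - 2*A))
E = 50
q(k) = 624 + 12*k (q(k) = 12*(k + 52) = 12*(52 + k) = 624 + 12*k)
(E + h(-9, c(-5, -3)))*q(-1) = (50 + 3/(3 - 2*(-9)))*(624 + 12*(-1)) = (50 + 3/(3 + 18))*(624 - 12) = (50 + 3/21)*612 = (50 + 3*(1/21))*612 = (50 + ⅐)*612 = (351/7)*612 = 214812/7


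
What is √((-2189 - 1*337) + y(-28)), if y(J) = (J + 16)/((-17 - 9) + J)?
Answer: 2*I*√5683/3 ≈ 50.257*I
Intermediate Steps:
y(J) = (16 + J)/(-26 + J)
√((-2189 - 1*337) + y(-28)) = √((-2189 - 1*337) + (16 - 28)/(-26 - 28)) = √((-2189 - 337) - 12/(-54)) = √(-2526 - 1/54*(-12)) = √(-2526 + 2/9) = √(-22732/9) = 2*I*√5683/3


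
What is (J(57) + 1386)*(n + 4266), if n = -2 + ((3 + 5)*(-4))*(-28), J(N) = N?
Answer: 7445880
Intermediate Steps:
n = 894 (n = -2 + (8*(-4))*(-28) = -2 - 32*(-28) = -2 + 896 = 894)
(J(57) + 1386)*(n + 4266) = (57 + 1386)*(894 + 4266) = 1443*5160 = 7445880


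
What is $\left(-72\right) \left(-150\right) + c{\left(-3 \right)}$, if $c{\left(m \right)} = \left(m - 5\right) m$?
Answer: $10824$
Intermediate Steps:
$c{\left(m \right)} = m \left(-5 + m\right)$ ($c{\left(m \right)} = \left(-5 + m\right) m = m \left(-5 + m\right)$)
$\left(-72\right) \left(-150\right) + c{\left(-3 \right)} = \left(-72\right) \left(-150\right) - 3 \left(-5 - 3\right) = 10800 - -24 = 10800 + 24 = 10824$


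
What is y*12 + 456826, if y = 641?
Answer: 464518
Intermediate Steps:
y*12 + 456826 = 641*12 + 456826 = 7692 + 456826 = 464518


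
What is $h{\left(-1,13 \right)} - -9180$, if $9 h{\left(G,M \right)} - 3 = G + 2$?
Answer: $\frac{82624}{9} \approx 9180.4$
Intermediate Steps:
$h{\left(G,M \right)} = \frac{5}{9} + \frac{G}{9}$ ($h{\left(G,M \right)} = \frac{1}{3} + \frac{G + 2}{9} = \frac{1}{3} + \frac{2 + G}{9} = \frac{1}{3} + \left(\frac{2}{9} + \frac{G}{9}\right) = \frac{5}{9} + \frac{G}{9}$)
$h{\left(-1,13 \right)} - -9180 = \left(\frac{5}{9} + \frac{1}{9} \left(-1\right)\right) - -9180 = \left(\frac{5}{9} - \frac{1}{9}\right) + 9180 = \frac{4}{9} + 9180 = \frac{82624}{9}$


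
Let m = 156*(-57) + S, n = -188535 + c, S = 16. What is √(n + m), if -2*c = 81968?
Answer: I*√238395 ≈ 488.26*I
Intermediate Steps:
c = -40984 (c = -½*81968 = -40984)
n = -229519 (n = -188535 - 40984 = -229519)
m = -8876 (m = 156*(-57) + 16 = -8892 + 16 = -8876)
√(n + m) = √(-229519 - 8876) = √(-238395) = I*√238395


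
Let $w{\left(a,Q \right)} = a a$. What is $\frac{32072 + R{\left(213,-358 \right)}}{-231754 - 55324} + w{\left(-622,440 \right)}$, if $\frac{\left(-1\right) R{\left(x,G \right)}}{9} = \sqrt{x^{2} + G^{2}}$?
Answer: $\frac{55532926440}{143539} + \frac{9 \sqrt{173533}}{287078} \approx 3.8688 \cdot 10^{5}$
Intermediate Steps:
$R{\left(x,G \right)} = - 9 \sqrt{G^{2} + x^{2}}$ ($R{\left(x,G \right)} = - 9 \sqrt{x^{2} + G^{2}} = - 9 \sqrt{G^{2} + x^{2}}$)
$w{\left(a,Q \right)} = a^{2}$
$\frac{32072 + R{\left(213,-358 \right)}}{-231754 - 55324} + w{\left(-622,440 \right)} = \frac{32072 - 9 \sqrt{\left(-358\right)^{2} + 213^{2}}}{-231754 - 55324} + \left(-622\right)^{2} = \frac{32072 - 9 \sqrt{128164 + 45369}}{-287078} + 386884 = \left(32072 - 9 \sqrt{173533}\right) \left(- \frac{1}{287078}\right) + 386884 = \left(- \frac{16036}{143539} + \frac{9 \sqrt{173533}}{287078}\right) + 386884 = \frac{55532926440}{143539} + \frac{9 \sqrt{173533}}{287078}$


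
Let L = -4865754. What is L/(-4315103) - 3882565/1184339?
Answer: -845458896353/393118828609 ≈ -2.1506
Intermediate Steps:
L/(-4315103) - 3882565/1184339 = -4865754/(-4315103) - 3882565/1184339 = -4865754*(-1/4315103) - 3882565*1/1184339 = 4865754/4315103 - 3882565/1184339 = -845458896353/393118828609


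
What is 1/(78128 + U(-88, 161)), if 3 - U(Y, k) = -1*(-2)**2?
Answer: 1/78135 ≈ 1.2798e-5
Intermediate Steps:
U(Y, k) = 7 (U(Y, k) = 3 - (-1)*(-2)**2 = 3 - (-1)*4 = 3 - 1*(-4) = 3 + 4 = 7)
1/(78128 + U(-88, 161)) = 1/(78128 + 7) = 1/78135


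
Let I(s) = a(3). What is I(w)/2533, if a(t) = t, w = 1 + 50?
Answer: 3/2533 ≈ 0.0011844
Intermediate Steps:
w = 51
I(s) = 3
I(w)/2533 = 3/2533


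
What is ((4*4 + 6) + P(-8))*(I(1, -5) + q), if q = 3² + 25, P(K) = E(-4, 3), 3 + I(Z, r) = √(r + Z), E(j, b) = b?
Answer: 775 + 50*I ≈ 775.0 + 50.0*I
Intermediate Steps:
I(Z, r) = -3 + √(Z + r) (I(Z, r) = -3 + √(r + Z) = -3 + √(Z + r))
P(K) = 3
q = 34 (q = 9 + 25 = 34)
((4*4 + 6) + P(-8))*(I(1, -5) + q) = ((4*4 + 6) + 3)*((-3 + √(1 - 5)) + 34) = ((16 + 6) + 3)*((-3 + √(-4)) + 34) = (22 + 3)*((-3 + 2*I) + 34) = 25*(31 + 2*I) = 775 + 50*I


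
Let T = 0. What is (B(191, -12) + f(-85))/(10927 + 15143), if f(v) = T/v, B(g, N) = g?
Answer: 191/26070 ≈ 0.0073264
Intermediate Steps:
f(v) = 0 (f(v) = 0/v = 0)
(B(191, -12) + f(-85))/(10927 + 15143) = (191 + 0)/(10927 + 15143) = 191/26070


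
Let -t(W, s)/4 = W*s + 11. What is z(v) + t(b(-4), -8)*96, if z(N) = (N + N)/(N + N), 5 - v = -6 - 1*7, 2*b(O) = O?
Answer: -10367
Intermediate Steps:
b(O) = O/2
t(W, s) = -44 - 4*W*s (t(W, s) = -4*(W*s + 11) = -4*(11 + W*s) = -44 - 4*W*s)
v = 18 (v = 5 - (-6 - 1*7) = 5 - (-6 - 7) = 5 - 1*(-13) = 5 + 13 = 18)
z(N) = 1 (z(N) = (2*N)/((2*N)) = (2*N)*(1/(2*N)) = 1)
z(v) + t(b(-4), -8)*96 = 1 + (-44 - 4*(½)*(-4)*(-8))*96 = 1 + (-44 - 4*(-2)*(-8))*96 = 1 + (-44 - 64)*96 = 1 - 108*96 = 1 - 10368 = -10367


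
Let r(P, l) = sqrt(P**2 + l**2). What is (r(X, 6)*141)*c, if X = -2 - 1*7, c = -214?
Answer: -90522*sqrt(13) ≈ -3.2638e+5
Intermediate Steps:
X = -9 (X = -2 - 7 = -9)
(r(X, 6)*141)*c = (sqrt((-9)**2 + 6**2)*141)*(-214) = (sqrt(81 + 36)*141)*(-214) = (sqrt(117)*141)*(-214) = ((3*sqrt(13))*141)*(-214) = (423*sqrt(13))*(-214) = -90522*sqrt(13)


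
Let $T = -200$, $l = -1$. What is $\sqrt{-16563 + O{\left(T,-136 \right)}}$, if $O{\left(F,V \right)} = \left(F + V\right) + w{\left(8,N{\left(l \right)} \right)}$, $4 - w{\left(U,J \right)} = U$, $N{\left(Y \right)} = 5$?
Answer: $i \sqrt{16903} \approx 130.01 i$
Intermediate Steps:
$w{\left(U,J \right)} = 4 - U$
$O{\left(F,V \right)} = -4 + F + V$ ($O{\left(F,V \right)} = \left(F + V\right) + \left(4 - 8\right) = \left(F + V\right) - 4 = -4 + F + V$)
$\sqrt{-16563 + O{\left(T,-136 \right)}} = \sqrt{-16563 - 340} = \sqrt{-16903} = i \sqrt{16903}$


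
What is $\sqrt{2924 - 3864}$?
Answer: $2 i \sqrt{235} \approx 30.659 i$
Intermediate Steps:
$\sqrt{2924 - 3864} = \sqrt{-940} = 2 i \sqrt{235}$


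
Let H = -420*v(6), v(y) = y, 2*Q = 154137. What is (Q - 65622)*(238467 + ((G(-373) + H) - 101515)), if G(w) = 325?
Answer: 3084992001/2 ≈ 1.5425e+9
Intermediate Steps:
Q = 154137/2 (Q = (1/2)*154137 = 154137/2 ≈ 77069.)
H = -2520 (H = -420*6 = -2520)
(Q - 65622)*(238467 + ((G(-373) + H) - 101515)) = (154137/2 - 65622)*(238467 + ((325 - 2520) - 101515)) = 22893*(238467 + (-2195 - 101515))/2 = 22893*(238467 - 103710)/2 = (22893/2)*134757 = 3084992001/2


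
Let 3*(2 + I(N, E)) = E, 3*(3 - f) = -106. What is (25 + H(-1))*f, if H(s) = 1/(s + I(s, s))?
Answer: 5681/6 ≈ 946.83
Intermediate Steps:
f = 115/3 (f = 3 - ⅓*(-106) = 3 + 106/3 = 115/3 ≈ 38.333)
I(N, E) = -2 + E/3
H(s) = 1/(-2 + 4*s/3) (H(s) = 1/(s + (-2 + s/3)) = 1/(-2 + 4*s/3))
(25 + H(-1))*f = (25 + 3/(2*(-3 + 2*(-1))))*(115/3) = (25 + 3/(2*(-3 - 2)))*(115/3) = (25 + (3/2)/(-5))*(115/3) = (25 + (3/2)*(-⅕))*(115/3) = (25 - 3/10)*(115/3) = (247/10)*(115/3) = 5681/6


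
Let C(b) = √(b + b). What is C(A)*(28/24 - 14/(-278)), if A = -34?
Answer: 1015*I*√17/417 ≈ 10.036*I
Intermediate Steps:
C(b) = √2*√b (C(b) = √(2*b) = √2*√b)
C(A)*(28/24 - 14/(-278)) = (√2*√(-34))*(28/24 - 14/(-278)) = (√2*(I*√34))*(28*(1/24) - 14*(-1/278)) = (2*I*√17)*(7/6 + 7/139) = (2*I*√17)*(1015/834) = 1015*I*√17/417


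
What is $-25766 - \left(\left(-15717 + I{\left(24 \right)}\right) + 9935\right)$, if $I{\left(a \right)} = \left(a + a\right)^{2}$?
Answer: $-22288$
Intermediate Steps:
$I{\left(a \right)} = 4 a^{2}$ ($I{\left(a \right)} = \left(2 a\right)^{2} = 4 a^{2}$)
$-25766 - \left(\left(-15717 + I{\left(24 \right)}\right) + 9935\right) = -25766 - \left(\left(-15717 + 4 \cdot 24^{2}\right) + 9935\right) = -25766 - \left(\left(-15717 + 4 \cdot 576\right) + 9935\right) = -25766 - \left(\left(-15717 + 2304\right) + 9935\right) = -25766 - \left(-13413 + 9935\right) = -25766 - -3478 = -25766 + 3478 = -22288$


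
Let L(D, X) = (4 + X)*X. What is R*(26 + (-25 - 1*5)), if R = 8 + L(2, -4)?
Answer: -32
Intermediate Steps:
L(D, X) = X*(4 + X)
R = 8 (R = 8 - 4*(4 - 4) = 8 - 4*0 = 8 + 0 = 8)
R*(26 + (-25 - 1*5)) = 8*(26 + (-25 - 1*5)) = 8*(26 + (-25 - 5)) = 8*(26 - 30) = 8*(-4) = -32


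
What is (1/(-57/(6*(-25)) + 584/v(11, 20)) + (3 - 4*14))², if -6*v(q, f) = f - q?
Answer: 9562498644241/3403905649 ≈ 2809.3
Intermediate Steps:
v(q, f) = -f/6 + q/6 (v(q, f) = -(f - q)/6 = -f/6 + q/6)
(1/(-57/(6*(-25)) + 584/v(11, 20)) + (3 - 4*14))² = (1/(-57/(6*(-25)) + 584/(-⅙*20 + (⅙)*11)) + (3 - 4*14))² = (1/(-57/(-150) + 584/(-10/3 + 11/6)) + (3 - 56))² = (1/(-57*(-1/150) + 584/(-3/2)) - 53)² = (1/(19/50 + 584*(-⅔)) - 53)² = (1/(19/50 - 1168/3) - 53)² = (1/(-58343/150) - 53)² = (-150/58343 - 53)² = (-3092329/58343)² = 9562498644241/3403905649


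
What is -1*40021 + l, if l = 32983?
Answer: -7038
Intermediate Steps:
-1*40021 + l = -1*40021 + 32983 = -40021 + 32983 = -7038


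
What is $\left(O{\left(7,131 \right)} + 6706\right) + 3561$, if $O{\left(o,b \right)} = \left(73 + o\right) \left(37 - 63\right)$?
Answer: $8187$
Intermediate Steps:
$O{\left(o,b \right)} = -1898 - 26 o$ ($O{\left(o,b \right)} = \left(73 + o\right) \left(-26\right) = -1898 - 26 o$)
$\left(O{\left(7,131 \right)} + 6706\right) + 3561 = \left(\left(-1898 - 182\right) + 6706\right) + 3561 = \left(-2080 + 6706\right) + 3561 = 4626 + 3561 = 8187$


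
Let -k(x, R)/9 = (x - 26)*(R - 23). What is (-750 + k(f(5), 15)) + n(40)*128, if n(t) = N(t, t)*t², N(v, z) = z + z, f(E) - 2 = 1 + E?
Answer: 16381954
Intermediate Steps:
f(E) = 3 + E (f(E) = 2 + (1 + E) = 3 + E)
k(x, R) = -9*(-26 + x)*(-23 + R) (k(x, R) = -9*(x - 26)*(R - 23) = -9*(-26 + x)*(-23 + R))
N(v, z) = 2*z
n(t) = 2*t³ (n(t) = (2*t)*t² = 2*t³)
(-750 + k(f(5), 15)) + n(40)*128 = (-750 + (-5382 + 207*(3 + 5) + 234*15 - 9*15*(3 + 5))) + (2*40³)*128 = (-750 + (-5382 + 207*8 + 3510 - 9*15*8)) + (2*64000)*128 = (-750 + (-5382 + 1656 + 3510 - 1080)) + 128000*128 = (-750 - 1296) + 16384000 = -2046 + 16384000 = 16381954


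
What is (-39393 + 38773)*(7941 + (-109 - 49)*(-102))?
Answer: -14915340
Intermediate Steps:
(-39393 + 38773)*(7941 + (-109 - 49)*(-102)) = -620*(7941 - 158*(-102)) = -620*(7941 + 16116) = -620*24057 = -14915340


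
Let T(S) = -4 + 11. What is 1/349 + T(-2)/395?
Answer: 2838/137855 ≈ 0.020587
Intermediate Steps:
T(S) = 7
1/349 + T(-2)/395 = 1/349 + 7/395 = 2838/137855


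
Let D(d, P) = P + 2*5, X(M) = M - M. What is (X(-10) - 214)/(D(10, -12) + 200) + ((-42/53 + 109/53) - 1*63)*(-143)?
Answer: 46316033/5247 ≈ 8827.1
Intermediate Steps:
X(M) = 0
D(d, P) = 10 + P (D(d, P) = P + 10 = 10 + P)
(X(-10) - 214)/(D(10, -12) + 200) + ((-42/53 + 109/53) - 1*63)*(-143) = (0 - 214)/((10 - 12) + 200) + ((-42/53 + 109/53) - 1*63)*(-143) = -214/(-2 + 200) + ((-42*1/53 + 109*(1/53)) - 63)*(-143) = -214/198 + ((-42/53 + 109/53) - 63)*(-143) = -214*1/198 + (67/53 - 63)*(-143) = -107/99 - 3272/53*(-143) = -107/99 + 467896/53 = 46316033/5247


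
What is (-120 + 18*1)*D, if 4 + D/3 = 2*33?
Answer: -18972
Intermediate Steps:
D = 186 (D = -12 + 3*(2*33) = -12 + 3*66 = -12 + 198 = 186)
(-120 + 18*1)*D = (-120 + 18*1)*186 = (-120 + 18)*186 = -102*186 = -18972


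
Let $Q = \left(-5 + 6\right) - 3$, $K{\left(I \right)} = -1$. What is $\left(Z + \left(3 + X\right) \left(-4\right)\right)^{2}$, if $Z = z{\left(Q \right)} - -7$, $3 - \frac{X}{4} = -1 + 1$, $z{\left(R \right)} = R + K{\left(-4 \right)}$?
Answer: $3136$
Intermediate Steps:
$Q = -2$ ($Q = 1 - 3 = -2$)
$z{\left(R \right)} = -1 + R$ ($z{\left(R \right)} = R - 1 = -1 + R$)
$X = 12$ ($X = 12 - 4 \left(-1 + 1\right) = 12 - 0 = 12 + 0 = 12$)
$Z = 4$ ($Z = \left(-1 - 2\right) - -7 = -3 + 7 = 4$)
$\left(Z + \left(3 + X\right) \left(-4\right)\right)^{2} = \left(4 + \left(3 + 12\right) \left(-4\right)\right)^{2} = \left(4 + 15 \left(-4\right)\right)^{2} = \left(4 - 60\right)^{2} = \left(-56\right)^{2} = 3136$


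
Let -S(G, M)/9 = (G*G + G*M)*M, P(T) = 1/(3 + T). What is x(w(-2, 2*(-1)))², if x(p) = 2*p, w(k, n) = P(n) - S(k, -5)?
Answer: 1582564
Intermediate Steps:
S(G, M) = -9*M*(G² + G*M) (S(G, M) = -9*(G*G + G*M)*M = -9*(G² + G*M)*M = -9*M*(G² + G*M))
w(k, n) = 1/(3 + n) - 45*k*(-5 + k) (w(k, n) = 1/(3 + n) - (-9)*k*(-5)*(k - 5) = 1/(3 + n) - (-9)*k*(-5)*(-5 + k) = 1/(3 + n) - 45*k*(-5 + k))
x(w(-2, 2*(-1)))² = (2*((1 - 45*(-2)*(-5 - 2)*(3 + 2*(-1)))/(3 + 2*(-1))))² = (2*((1 - 45*(-2)*(-7)*(3 - 2))/(3 - 2)))² = (2*((1 - 45*(-2)*(-7)*1)/1))² = (2*(1*(1 - 630)))² = (2*(1*(-629)))² = (2*(-629))² = (-1258)² = 1582564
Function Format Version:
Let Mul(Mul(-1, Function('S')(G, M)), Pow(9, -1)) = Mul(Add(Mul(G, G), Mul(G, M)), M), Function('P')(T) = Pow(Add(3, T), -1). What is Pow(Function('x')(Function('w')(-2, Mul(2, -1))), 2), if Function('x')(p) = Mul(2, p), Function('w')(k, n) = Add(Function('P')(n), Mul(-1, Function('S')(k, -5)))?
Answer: 1582564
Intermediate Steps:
Function('S')(G, M) = Mul(-9, M, Add(Pow(G, 2), Mul(G, M))) (Function('S')(G, M) = Mul(-9, Mul(Add(Mul(G, G), Mul(G, M)), M)) = Mul(-9, Mul(Add(Pow(G, 2), Mul(G, M)), M)) = Mul(-9, Mul(M, Add(Pow(G, 2), Mul(G, M)))) = Mul(-9, M, Add(Pow(G, 2), Mul(G, M))))
Function('w')(k, n) = Add(Pow(Add(3, n), -1), Mul(-45, k, Add(-5, k))) (Function('w')(k, n) = Add(Pow(Add(3, n), -1), Mul(-1, Mul(-9, k, -5, Add(k, -5)))) = Add(Pow(Add(3, n), -1), Mul(-1, Mul(-9, k, -5, Add(-5, k)))) = Add(Pow(Add(3, n), -1), Mul(-1, Mul(45, k, Add(-5, k)))) = Add(Pow(Add(3, n), -1), Mul(-45, k, Add(-5, k))))
Pow(Function('x')(Function('w')(-2, Mul(2, -1))), 2) = Pow(Mul(2, Mul(Pow(Add(3, Mul(2, -1)), -1), Add(1, Mul(-45, -2, Add(-5, -2), Add(3, Mul(2, -1)))))), 2) = Pow(Mul(2, Mul(Pow(Add(3, -2), -1), Add(1, Mul(-45, -2, -7, Add(3, -2))))), 2) = Pow(Mul(2, Mul(Pow(1, -1), Add(1, Mul(-45, -2, -7, 1)))), 2) = Pow(Mul(2, Mul(1, Add(1, -630))), 2) = Pow(Mul(2, Mul(1, -629)), 2) = Pow(Mul(2, -629), 2) = Pow(-1258, 2) = 1582564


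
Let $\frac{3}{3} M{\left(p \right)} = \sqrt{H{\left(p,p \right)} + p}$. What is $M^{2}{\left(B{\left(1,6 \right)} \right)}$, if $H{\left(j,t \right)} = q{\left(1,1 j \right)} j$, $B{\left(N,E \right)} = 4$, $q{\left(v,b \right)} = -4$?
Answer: $-12$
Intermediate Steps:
$H{\left(j,t \right)} = - 4 j$
$M{\left(p \right)} = \sqrt{3} \sqrt{- p}$ ($M{\left(p \right)} = \sqrt{- 4 p + p} = \sqrt{- 3 p} = \sqrt{3} \sqrt{- p}$)
$M^{2}{\left(B{\left(1,6 \right)} \right)} = \left(\sqrt{3} \sqrt{\left(-1\right) 4}\right)^{2} = \left(\sqrt{3} \sqrt{-4}\right)^{2} = \left(\sqrt{3} \cdot 2 i\right)^{2} = \left(2 i \sqrt{3}\right)^{2} = -12$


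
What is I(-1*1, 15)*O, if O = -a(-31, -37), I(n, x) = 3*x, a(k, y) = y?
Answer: 1665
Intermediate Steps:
O = 37 (O = -1*(-37) = 37)
I(-1*1, 15)*O = (3*15)*37 = 45*37 = 1665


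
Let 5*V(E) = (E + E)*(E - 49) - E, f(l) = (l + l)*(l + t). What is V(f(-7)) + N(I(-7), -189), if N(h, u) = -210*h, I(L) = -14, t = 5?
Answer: 13496/5 ≈ 2699.2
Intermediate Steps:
f(l) = 2*l*(5 + l) (f(l) = (l + l)*(l + 5) = (2*l)*(5 + l) = 2*l*(5 + l))
V(E) = -E/5 + 2*E*(-49 + E)/5 (V(E) = ((E + E)*(E - 49) - E)/5 = ((2*E)*(-49 + E) - E)/5 = (2*E*(-49 + E) - E)/5 = (-E + 2*E*(-49 + E))/5 = -E/5 + 2*E*(-49 + E)/5)
V(f(-7)) + N(I(-7), -189) = (2*(-7)*(5 - 7))*(-99 + 2*(2*(-7)*(5 - 7)))/5 - 210*(-14) = (2*(-7)*(-2))*(-99 + 2*(2*(-7)*(-2)))/5 + 2940 = (1/5)*28*(-99 + 2*28) + 2940 = (1/5)*28*(-99 + 56) + 2940 = (1/5)*28*(-43) + 2940 = -1204/5 + 2940 = 13496/5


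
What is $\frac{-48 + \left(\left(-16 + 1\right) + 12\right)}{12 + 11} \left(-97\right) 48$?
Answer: $\frac{237456}{23} \approx 10324.0$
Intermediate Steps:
$\frac{-48 + \left(\left(-16 + 1\right) + 12\right)}{12 + 11} \left(-97\right) 48 = \frac{-48 + \left(-15 + 12\right)}{23} \left(-97\right) 48 = \left(-48 - 3\right) \frac{1}{23} \left(-97\right) 48 = \left(-51\right) \frac{1}{23} \left(-97\right) 48 = \left(- \frac{51}{23}\right) \left(-97\right) 48 = \frac{4947}{23} \cdot 48 = \frac{237456}{23}$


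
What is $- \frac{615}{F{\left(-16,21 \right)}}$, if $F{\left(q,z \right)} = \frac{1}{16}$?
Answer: $-9840$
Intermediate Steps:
$F{\left(q,z \right)} = \frac{1}{16}$
$- \frac{615}{F{\left(-16,21 \right)}} = - 615 \frac{1}{\frac{1}{16}} = \left(-615\right) 16 = -9840$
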